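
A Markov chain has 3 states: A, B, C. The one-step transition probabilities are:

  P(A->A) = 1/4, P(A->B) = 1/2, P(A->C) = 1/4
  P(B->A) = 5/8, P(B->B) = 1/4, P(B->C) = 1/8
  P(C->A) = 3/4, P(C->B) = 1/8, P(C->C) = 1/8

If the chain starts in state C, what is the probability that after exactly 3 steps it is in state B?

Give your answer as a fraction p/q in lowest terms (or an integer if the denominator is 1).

Answer: 5/16

Derivation:
Computing P^3 by repeated multiplication:
P^1 =
  A: [1/4, 1/2, 1/4]
  B: [5/8, 1/4, 1/8]
  C: [3/4, 1/8, 1/8]
P^2 =
  A: [9/16, 9/32, 5/32]
  B: [13/32, 25/64, 13/64]
  C: [23/64, 27/64, 7/32]
P^3 =
  A: [111/256, 95/256, 25/128]
  B: [255/512, 167/512, 45/256]
  C: [265/512, 5/16, 87/512]

(P^3)[C -> B] = 5/16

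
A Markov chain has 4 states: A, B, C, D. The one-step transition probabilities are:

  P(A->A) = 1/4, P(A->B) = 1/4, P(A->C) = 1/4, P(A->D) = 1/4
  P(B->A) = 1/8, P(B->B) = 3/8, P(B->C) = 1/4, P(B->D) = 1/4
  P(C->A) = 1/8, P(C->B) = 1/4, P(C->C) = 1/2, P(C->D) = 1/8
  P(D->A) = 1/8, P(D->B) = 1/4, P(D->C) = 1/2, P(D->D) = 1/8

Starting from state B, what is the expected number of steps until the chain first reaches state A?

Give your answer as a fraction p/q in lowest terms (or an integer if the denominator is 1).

Let h_i = expected steps to first reach A from state i.
Boundary: h_A = 0.
First-step equations for the other states:
  h_B = 1 + 1/8*h_A + 3/8*h_B + 1/4*h_C + 1/4*h_D
  h_C = 1 + 1/8*h_A + 1/4*h_B + 1/2*h_C + 1/8*h_D
  h_D = 1 + 1/8*h_A + 1/4*h_B + 1/2*h_C + 1/8*h_D

Substituting h_A = 0 and rearranging gives the linear system (I - Q) h = 1:
  [5/8, -1/4, -1/4] . (h_B, h_C, h_D) = 1
  [-1/4, 1/2, -1/8] . (h_B, h_C, h_D) = 1
  [-1/4, -1/2, 7/8] . (h_B, h_C, h_D) = 1

Solving yields:
  h_B = 8
  h_C = 8
  h_D = 8

Starting state is B, so the expected hitting time is h_B = 8.

Answer: 8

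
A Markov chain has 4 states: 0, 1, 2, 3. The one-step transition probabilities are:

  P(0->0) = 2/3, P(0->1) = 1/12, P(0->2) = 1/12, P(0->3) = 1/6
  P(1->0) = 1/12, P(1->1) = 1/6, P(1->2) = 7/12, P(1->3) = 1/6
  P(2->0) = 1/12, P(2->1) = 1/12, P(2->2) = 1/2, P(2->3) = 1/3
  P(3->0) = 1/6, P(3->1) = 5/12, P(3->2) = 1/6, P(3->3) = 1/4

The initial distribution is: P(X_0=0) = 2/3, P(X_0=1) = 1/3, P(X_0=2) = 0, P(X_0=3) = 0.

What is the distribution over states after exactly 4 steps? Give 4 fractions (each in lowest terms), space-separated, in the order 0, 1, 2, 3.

Propagating the distribution step by step (d_{t+1} = d_t * P):
d_0 = (0=2/3, 1=1/3, 2=0, 3=0)
  d_1[0] = 2/3*2/3 + 1/3*1/12 + 0*1/12 + 0*1/6 = 17/36
  d_1[1] = 2/3*1/12 + 1/3*1/6 + 0*1/12 + 0*5/12 = 1/9
  d_1[2] = 2/3*1/12 + 1/3*7/12 + 0*1/2 + 0*1/6 = 1/4
  d_1[3] = 2/3*1/6 + 1/3*1/6 + 0*1/3 + 0*1/4 = 1/6
d_1 = (0=17/36, 1=1/9, 2=1/4, 3=1/6)
  d_2[0] = 17/36*2/3 + 1/9*1/12 + 1/4*1/12 + 1/6*1/6 = 161/432
  d_2[1] = 17/36*1/12 + 1/9*1/6 + 1/4*1/12 + 1/6*5/12 = 4/27
  d_2[2] = 17/36*1/12 + 1/9*7/12 + 1/4*1/2 + 1/6*1/6 = 37/144
  d_2[3] = 17/36*1/6 + 1/9*1/6 + 1/4*1/3 + 1/6*1/4 = 2/9
d_2 = (0=161/432, 1=4/27, 2=37/144, 3=2/9)
  d_3[0] = 161/432*2/3 + 4/27*1/12 + 37/144*1/12 + 2/9*1/6 = 1655/5184
  d_3[1] = 161/432*1/12 + 4/27*1/6 + 37/144*1/12 + 2/9*5/12 = 55/324
  d_3[2] = 161/432*1/12 + 4/27*7/12 + 37/144*1/2 + 2/9*1/6 = 163/576
  d_3[3] = 161/432*1/6 + 4/27*1/6 + 37/144*1/3 + 2/9*1/4 = 197/864
d_3 = (0=1655/5184, 1=55/324, 2=163/576, 3=197/864)
  d_4[0] = 1655/5184*2/3 + 55/324*1/12 + 163/576*1/12 + 197/864*1/6 = 17951/62208
  d_4[1] = 1655/5184*1/12 + 55/324*1/6 + 163/576*1/12 + 197/864*5/12 = 1349/7776
  d_4[2] = 1655/5184*1/12 + 55/324*7/12 + 163/576*1/2 + 197/864*1/6 = 703/2304
  d_4[3] = 1655/5184*1/6 + 55/324*1/6 + 163/576*1/3 + 197/864*1/4 = 1207/5184
d_4 = (0=17951/62208, 1=1349/7776, 2=703/2304, 3=1207/5184)

Answer: 17951/62208 1349/7776 703/2304 1207/5184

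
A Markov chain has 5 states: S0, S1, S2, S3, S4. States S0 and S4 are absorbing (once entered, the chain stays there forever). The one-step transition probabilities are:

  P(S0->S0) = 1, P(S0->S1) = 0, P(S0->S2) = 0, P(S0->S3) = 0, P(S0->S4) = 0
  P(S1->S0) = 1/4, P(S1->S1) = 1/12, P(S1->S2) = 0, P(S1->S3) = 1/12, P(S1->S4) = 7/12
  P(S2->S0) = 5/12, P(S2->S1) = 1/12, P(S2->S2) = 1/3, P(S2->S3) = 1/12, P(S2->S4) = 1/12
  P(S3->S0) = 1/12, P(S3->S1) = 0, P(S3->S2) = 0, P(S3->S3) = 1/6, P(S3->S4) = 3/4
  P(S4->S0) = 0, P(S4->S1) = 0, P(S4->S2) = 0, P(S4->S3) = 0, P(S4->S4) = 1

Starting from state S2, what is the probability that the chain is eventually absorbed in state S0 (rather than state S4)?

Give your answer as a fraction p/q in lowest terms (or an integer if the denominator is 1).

Answer: 37/55

Derivation:
Let a_i = P(absorbed in S0 | start in state i).
Boundary conditions: a_S0 = 1, a_S4 = 0.
For each transient state i, a_i = sum_j P(i->j) * a_j:
  a_S1 = 1/4*a_S0 + 1/12*a_S1 + 0*a_S2 + 1/12*a_S3 + 7/12*a_S4
  a_S2 = 5/12*a_S0 + 1/12*a_S1 + 1/3*a_S2 + 1/12*a_S3 + 1/12*a_S4
  a_S3 = 1/12*a_S0 + 0*a_S1 + 0*a_S2 + 1/6*a_S3 + 3/4*a_S4

Substituting a_S0 = 1 and a_S4 = 0, rearrange to (I - Q) a = r where r[i] = P(i -> S0):
  [11/12, 0, -1/12] . (a_S1, a_S2, a_S3) = 1/4
  [-1/12, 2/3, -1/12] . (a_S1, a_S2, a_S3) = 5/12
  [0, 0, 5/6] . (a_S1, a_S2, a_S3) = 1/12

Solving yields:
  a_S1 = 31/110
  a_S2 = 37/55
  a_S3 = 1/10

Starting state is S2, so the absorption probability is a_S2 = 37/55.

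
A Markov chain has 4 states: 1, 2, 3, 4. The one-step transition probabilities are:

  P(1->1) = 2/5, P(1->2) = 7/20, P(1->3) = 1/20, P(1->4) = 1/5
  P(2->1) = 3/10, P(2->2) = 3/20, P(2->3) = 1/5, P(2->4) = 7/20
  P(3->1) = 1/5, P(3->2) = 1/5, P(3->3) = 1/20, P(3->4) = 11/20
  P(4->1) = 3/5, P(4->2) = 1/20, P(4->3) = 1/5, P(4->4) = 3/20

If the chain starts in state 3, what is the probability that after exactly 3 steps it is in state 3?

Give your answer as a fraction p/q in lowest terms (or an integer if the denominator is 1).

Computing P^3 by repeated multiplication:
P^1 =
  1: [2/5, 7/20, 1/20, 1/5]
  2: [3/10, 3/20, 1/5, 7/20]
  3: [1/5, 1/5, 1/20, 11/20]
  4: [3/5, 1/20, 1/5, 3/20]
P^2 =
  1: [79/200, 17/80, 53/400, 13/50]
  2: [83/200, 37/200, 1/8, 11/40]
  3: [12/25, 11/80, 13/80, 11/50]
  4: [77/200, 53/200, 2/25, 27/100]
P^3 =
  1: [1617/4000, 1677/8000, 967/8000, 1061/4000]
  2: [823/2000, 847/4000, 119/1000, 1031/4000]
  3: [1591/4000, 1857/8000, 829/8000, 533/2000]
  4: [823/2000, 51/250, 521/4000, 1017/4000]

(P^3)[3 -> 3] = 829/8000

Answer: 829/8000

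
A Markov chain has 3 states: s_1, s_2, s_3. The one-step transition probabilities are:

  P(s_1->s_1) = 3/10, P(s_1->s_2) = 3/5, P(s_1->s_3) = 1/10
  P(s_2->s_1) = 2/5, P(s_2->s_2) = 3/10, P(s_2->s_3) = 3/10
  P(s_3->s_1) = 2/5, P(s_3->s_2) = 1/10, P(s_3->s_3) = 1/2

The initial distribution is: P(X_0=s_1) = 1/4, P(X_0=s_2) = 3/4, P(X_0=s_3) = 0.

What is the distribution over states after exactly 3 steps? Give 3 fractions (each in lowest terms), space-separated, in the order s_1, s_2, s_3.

Propagating the distribution step by step (d_{t+1} = d_t * P):
d_0 = (s_1=1/4, s_2=3/4, s_3=0)
  d_1[s_1] = 1/4*3/10 + 3/4*2/5 + 0*2/5 = 3/8
  d_1[s_2] = 1/4*3/5 + 3/4*3/10 + 0*1/10 = 3/8
  d_1[s_3] = 1/4*1/10 + 3/4*3/10 + 0*1/2 = 1/4
d_1 = (s_1=3/8, s_2=3/8, s_3=1/4)
  d_2[s_1] = 3/8*3/10 + 3/8*2/5 + 1/4*2/5 = 29/80
  d_2[s_2] = 3/8*3/5 + 3/8*3/10 + 1/4*1/10 = 29/80
  d_2[s_3] = 3/8*1/10 + 3/8*3/10 + 1/4*1/2 = 11/40
d_2 = (s_1=29/80, s_2=29/80, s_3=11/40)
  d_3[s_1] = 29/80*3/10 + 29/80*2/5 + 11/40*2/5 = 291/800
  d_3[s_2] = 29/80*3/5 + 29/80*3/10 + 11/40*1/10 = 283/800
  d_3[s_3] = 29/80*1/10 + 29/80*3/10 + 11/40*1/2 = 113/400
d_3 = (s_1=291/800, s_2=283/800, s_3=113/400)

Answer: 291/800 283/800 113/400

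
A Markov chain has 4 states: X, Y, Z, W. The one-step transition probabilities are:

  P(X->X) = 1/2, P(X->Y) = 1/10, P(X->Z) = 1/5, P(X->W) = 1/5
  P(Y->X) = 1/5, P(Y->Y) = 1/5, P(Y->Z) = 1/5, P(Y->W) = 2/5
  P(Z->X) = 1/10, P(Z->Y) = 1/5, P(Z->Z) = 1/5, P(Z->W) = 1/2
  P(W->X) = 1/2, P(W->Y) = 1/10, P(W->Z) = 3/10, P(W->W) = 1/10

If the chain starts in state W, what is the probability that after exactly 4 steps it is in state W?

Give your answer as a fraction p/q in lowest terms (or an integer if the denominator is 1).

Computing P^4 by repeated multiplication:
P^1 =
  X: [1/2, 1/10, 1/5, 1/5]
  Y: [1/5, 1/5, 1/5, 2/5]
  Z: [1/10, 1/5, 1/5, 1/2]
  W: [1/2, 1/10, 3/10, 1/10]
P^2 =
  X: [39/100, 13/100, 11/50, 13/50]
  Y: [9/25, 7/50, 6/25, 13/50]
  Z: [9/25, 7/50, 1/4, 1/4]
  W: [7/20, 7/50, 21/100, 3/10]
P^3 =
  X: [373/1000, 27/200, 113/500, 133/500]
  Y: [181/500, 69/500, 113/500, 137/500]
  Z: [179/500, 139/1000, 9/40, 139/500]
  W: [187/500, 27/200, 23/100, 261/1000]
P^4 =
  X: [3691/10000, 1361/10000, 1133/5000, 1341/5000]
  Y: [1841/5000, 341/2500, 1137/5000, 67/250]
  Z: [3683/10000, 341/2500, 1139/5000, 107/400]
  W: [147/400, 273/2000, 2261/10000, 2699/10000]

(P^4)[W -> W] = 2699/10000

Answer: 2699/10000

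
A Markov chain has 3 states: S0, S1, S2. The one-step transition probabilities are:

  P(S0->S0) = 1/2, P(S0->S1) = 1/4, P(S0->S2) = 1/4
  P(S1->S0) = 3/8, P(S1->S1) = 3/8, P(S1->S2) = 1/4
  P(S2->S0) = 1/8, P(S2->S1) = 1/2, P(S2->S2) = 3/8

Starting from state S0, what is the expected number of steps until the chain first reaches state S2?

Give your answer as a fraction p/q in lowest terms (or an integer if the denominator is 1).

Let h_i = expected steps to first reach S2 from state i.
Boundary: h_S2 = 0.
First-step equations for the other states:
  h_S0 = 1 + 1/2*h_S0 + 1/4*h_S1 + 1/4*h_S2
  h_S1 = 1 + 3/8*h_S0 + 3/8*h_S1 + 1/4*h_S2

Substituting h_S2 = 0 and rearranging gives the linear system (I - Q) h = 1:
  [1/2, -1/4] . (h_S0, h_S1) = 1
  [-3/8, 5/8] . (h_S0, h_S1) = 1

Solving yields:
  h_S0 = 4
  h_S1 = 4

Starting state is S0, so the expected hitting time is h_S0 = 4.

Answer: 4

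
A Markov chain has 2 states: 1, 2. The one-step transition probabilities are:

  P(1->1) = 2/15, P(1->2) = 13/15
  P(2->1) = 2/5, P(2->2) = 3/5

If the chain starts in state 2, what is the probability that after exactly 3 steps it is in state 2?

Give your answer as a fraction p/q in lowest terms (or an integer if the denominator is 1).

Computing P^3 by repeated multiplication:
P^1 =
  1: [2/15, 13/15]
  2: [2/5, 3/5]
P^2 =
  1: [82/225, 143/225]
  2: [22/75, 53/75]
P^3 =
  1: [1022/3375, 2353/3375]
  2: [362/1125, 763/1125]

(P^3)[2 -> 2] = 763/1125

Answer: 763/1125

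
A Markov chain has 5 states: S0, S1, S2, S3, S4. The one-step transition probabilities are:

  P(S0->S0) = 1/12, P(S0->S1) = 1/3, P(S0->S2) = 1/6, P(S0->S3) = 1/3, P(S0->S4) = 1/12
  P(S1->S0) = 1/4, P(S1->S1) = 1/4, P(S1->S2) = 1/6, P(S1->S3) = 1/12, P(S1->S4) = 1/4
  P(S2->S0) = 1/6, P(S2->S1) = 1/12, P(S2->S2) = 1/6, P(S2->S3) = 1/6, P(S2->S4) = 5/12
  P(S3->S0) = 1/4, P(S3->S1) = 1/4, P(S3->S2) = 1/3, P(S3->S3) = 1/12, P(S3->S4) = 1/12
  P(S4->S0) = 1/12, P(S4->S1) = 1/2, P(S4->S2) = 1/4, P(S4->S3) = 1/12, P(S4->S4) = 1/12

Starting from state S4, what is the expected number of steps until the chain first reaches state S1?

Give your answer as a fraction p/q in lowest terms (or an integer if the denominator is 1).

Answer: 7172/2505

Derivation:
Let h_i = expected steps to first reach S1 from state i.
Boundary: h_S1 = 0.
First-step equations for the other states:
  h_S0 = 1 + 1/12*h_S0 + 1/3*h_S1 + 1/6*h_S2 + 1/3*h_S3 + 1/12*h_S4
  h_S2 = 1 + 1/6*h_S0 + 1/12*h_S1 + 1/6*h_S2 + 1/6*h_S3 + 5/12*h_S4
  h_S3 = 1 + 1/4*h_S0 + 1/4*h_S1 + 1/3*h_S2 + 1/12*h_S3 + 1/12*h_S4
  h_S4 = 1 + 1/12*h_S0 + 1/2*h_S1 + 1/4*h_S2 + 1/12*h_S3 + 1/12*h_S4

Substituting h_S1 = 0 and rearranging gives the linear system (I - Q) h = 1:
  [11/12, -1/6, -1/3, -1/12] . (h_S0, h_S2, h_S3, h_S4) = 1
  [-1/6, 5/6, -1/6, -5/12] . (h_S0, h_S2, h_S3, h_S4) = 1
  [-1/4, -1/3, 11/12, -1/12] . (h_S0, h_S2, h_S3, h_S4) = 1
  [-1/12, -1/4, -1/12, 11/12] . (h_S0, h_S2, h_S3, h_S4) = 1

Solving yields:
  h_S0 = 2896/835
  h_S2 = 3408/835
  h_S3 = 9472/2505
  h_S4 = 7172/2505

Starting state is S4, so the expected hitting time is h_S4 = 7172/2505.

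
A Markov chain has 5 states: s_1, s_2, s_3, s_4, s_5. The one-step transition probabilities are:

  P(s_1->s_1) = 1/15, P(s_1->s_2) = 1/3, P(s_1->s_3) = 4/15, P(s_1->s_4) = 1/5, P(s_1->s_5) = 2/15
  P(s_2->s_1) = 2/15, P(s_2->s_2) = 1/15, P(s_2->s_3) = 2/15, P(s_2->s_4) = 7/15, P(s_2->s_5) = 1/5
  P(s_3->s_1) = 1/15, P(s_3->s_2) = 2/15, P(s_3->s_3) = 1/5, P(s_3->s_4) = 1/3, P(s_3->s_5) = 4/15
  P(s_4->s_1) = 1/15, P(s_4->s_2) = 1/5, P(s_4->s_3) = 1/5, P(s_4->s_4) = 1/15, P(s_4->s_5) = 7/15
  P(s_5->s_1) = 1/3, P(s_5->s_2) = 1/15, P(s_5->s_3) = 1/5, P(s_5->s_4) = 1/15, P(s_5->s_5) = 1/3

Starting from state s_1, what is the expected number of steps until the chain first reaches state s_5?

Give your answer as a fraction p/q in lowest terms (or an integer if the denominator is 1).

Answer: 15636/4031

Derivation:
Let h_i = expected steps to first reach s_5 from state i.
Boundary: h_s_5 = 0.
First-step equations for the other states:
  h_s_1 = 1 + 1/15*h_s_1 + 1/3*h_s_2 + 4/15*h_s_3 + 1/5*h_s_4 + 2/15*h_s_5
  h_s_2 = 1 + 2/15*h_s_1 + 1/15*h_s_2 + 2/15*h_s_3 + 7/15*h_s_4 + 1/5*h_s_5
  h_s_3 = 1 + 1/15*h_s_1 + 2/15*h_s_2 + 1/5*h_s_3 + 1/3*h_s_4 + 4/15*h_s_5
  h_s_4 = 1 + 1/15*h_s_1 + 1/5*h_s_2 + 1/5*h_s_3 + 1/15*h_s_4 + 7/15*h_s_5

Substituting h_s_5 = 0 and rearranging gives the linear system (I - Q) h = 1:
  [14/15, -1/3, -4/15, -1/5] . (h_s_1, h_s_2, h_s_3, h_s_4) = 1
  [-2/15, 14/15, -2/15, -7/15] . (h_s_1, h_s_2, h_s_3, h_s_4) = 1
  [-1/15, -2/15, 4/5, -1/3] . (h_s_1, h_s_2, h_s_3, h_s_4) = 1
  [-1/15, -1/5, -1/5, 14/15] . (h_s_1, h_s_2, h_s_3, h_s_4) = 1

Solving yields:
  h_s_1 = 15636/4031
  h_s_2 = 14142/4031
  h_s_3 = 13425/4031
  h_s_4 = 11343/4031

Starting state is s_1, so the expected hitting time is h_s_1 = 15636/4031.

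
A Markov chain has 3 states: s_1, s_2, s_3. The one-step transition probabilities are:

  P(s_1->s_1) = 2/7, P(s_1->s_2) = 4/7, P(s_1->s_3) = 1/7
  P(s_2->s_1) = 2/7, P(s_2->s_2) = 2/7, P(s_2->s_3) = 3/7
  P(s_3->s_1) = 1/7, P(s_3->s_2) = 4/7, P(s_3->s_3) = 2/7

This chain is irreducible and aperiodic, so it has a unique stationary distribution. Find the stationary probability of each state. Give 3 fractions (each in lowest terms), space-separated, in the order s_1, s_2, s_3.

The stationary distribution satisfies pi = pi * P, i.e.:
  pi_s_1 = 2/7*pi_s_1 + 2/7*pi_s_2 + 1/7*pi_s_3
  pi_s_2 = 4/7*pi_s_1 + 2/7*pi_s_2 + 4/7*pi_s_3
  pi_s_3 = 1/7*pi_s_1 + 3/7*pi_s_2 + 2/7*pi_s_3
with normalization: pi_s_1 + pi_s_2 + pi_s_3 = 1.

Using the first 2 balance equations plus normalization, the linear system A*pi = b is:
  [-5/7, 2/7, 1/7] . pi = 0
  [4/7, -5/7, 4/7] . pi = 0
  [1, 1, 1] . pi = 1

Solving yields:
  pi_s_1 = 13/54
  pi_s_2 = 4/9
  pi_s_3 = 17/54

Verification (pi * P):
  13/54*2/7 + 4/9*2/7 + 17/54*1/7 = 13/54 = pi_s_1  (ok)
  13/54*4/7 + 4/9*2/7 + 17/54*4/7 = 4/9 = pi_s_2  (ok)
  13/54*1/7 + 4/9*3/7 + 17/54*2/7 = 17/54 = pi_s_3  (ok)

Answer: 13/54 4/9 17/54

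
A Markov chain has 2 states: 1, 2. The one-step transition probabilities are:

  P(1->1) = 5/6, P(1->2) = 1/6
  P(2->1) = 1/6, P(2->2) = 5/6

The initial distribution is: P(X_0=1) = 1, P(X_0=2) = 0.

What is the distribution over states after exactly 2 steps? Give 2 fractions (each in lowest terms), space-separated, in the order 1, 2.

Propagating the distribution step by step (d_{t+1} = d_t * P):
d_0 = (1=1, 2=0)
  d_1[1] = 1*5/6 + 0*1/6 = 5/6
  d_1[2] = 1*1/6 + 0*5/6 = 1/6
d_1 = (1=5/6, 2=1/6)
  d_2[1] = 5/6*5/6 + 1/6*1/6 = 13/18
  d_2[2] = 5/6*1/6 + 1/6*5/6 = 5/18
d_2 = (1=13/18, 2=5/18)

Answer: 13/18 5/18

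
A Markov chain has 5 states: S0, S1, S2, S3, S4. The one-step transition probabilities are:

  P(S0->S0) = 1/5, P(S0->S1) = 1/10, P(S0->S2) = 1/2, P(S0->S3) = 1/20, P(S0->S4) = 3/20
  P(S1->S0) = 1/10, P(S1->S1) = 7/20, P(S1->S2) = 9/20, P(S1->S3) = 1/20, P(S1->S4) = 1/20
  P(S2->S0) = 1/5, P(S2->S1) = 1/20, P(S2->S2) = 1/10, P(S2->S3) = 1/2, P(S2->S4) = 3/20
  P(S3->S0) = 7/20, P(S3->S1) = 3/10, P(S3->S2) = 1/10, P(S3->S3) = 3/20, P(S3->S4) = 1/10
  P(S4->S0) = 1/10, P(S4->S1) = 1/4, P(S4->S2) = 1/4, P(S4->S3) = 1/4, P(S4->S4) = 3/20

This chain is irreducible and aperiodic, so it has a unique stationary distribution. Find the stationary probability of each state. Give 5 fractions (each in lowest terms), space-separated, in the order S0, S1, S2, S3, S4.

Answer: 3580/17837 35129/178370 4765/17837 19236/89185 21319/178370

Derivation:
The stationary distribution satisfies pi = pi * P, i.e.:
  pi_S0 = 1/5*pi_S0 + 1/10*pi_S1 + 1/5*pi_S2 + 7/20*pi_S3 + 1/10*pi_S4
  pi_S1 = 1/10*pi_S0 + 7/20*pi_S1 + 1/20*pi_S2 + 3/10*pi_S3 + 1/4*pi_S4
  pi_S2 = 1/2*pi_S0 + 9/20*pi_S1 + 1/10*pi_S2 + 1/10*pi_S3 + 1/4*pi_S4
  pi_S3 = 1/20*pi_S0 + 1/20*pi_S1 + 1/2*pi_S2 + 3/20*pi_S3 + 1/4*pi_S4
  pi_S4 = 3/20*pi_S0 + 1/20*pi_S1 + 3/20*pi_S2 + 1/10*pi_S3 + 3/20*pi_S4
with normalization: pi_S0 + pi_S1 + pi_S2 + pi_S3 + pi_S4 = 1.

Using the first 4 balance equations plus normalization, the linear system A*pi = b is:
  [-4/5, 1/10, 1/5, 7/20, 1/10] . pi = 0
  [1/10, -13/20, 1/20, 3/10, 1/4] . pi = 0
  [1/2, 9/20, -9/10, 1/10, 1/4] . pi = 0
  [1/20, 1/20, 1/2, -17/20, 1/4] . pi = 0
  [1, 1, 1, 1, 1] . pi = 1

Solving yields:
  pi_S0 = 3580/17837
  pi_S1 = 35129/178370
  pi_S2 = 4765/17837
  pi_S3 = 19236/89185
  pi_S4 = 21319/178370

Verification (pi * P):
  3580/17837*1/5 + 35129/178370*1/10 + 4765/17837*1/5 + 19236/89185*7/20 + 21319/178370*1/10 = 3580/17837 = pi_S0  (ok)
  3580/17837*1/10 + 35129/178370*7/20 + 4765/17837*1/20 + 19236/89185*3/10 + 21319/178370*1/4 = 35129/178370 = pi_S1  (ok)
  3580/17837*1/2 + 35129/178370*9/20 + 4765/17837*1/10 + 19236/89185*1/10 + 21319/178370*1/4 = 4765/17837 = pi_S2  (ok)
  3580/17837*1/20 + 35129/178370*1/20 + 4765/17837*1/2 + 19236/89185*3/20 + 21319/178370*1/4 = 19236/89185 = pi_S3  (ok)
  3580/17837*3/20 + 35129/178370*1/20 + 4765/17837*3/20 + 19236/89185*1/10 + 21319/178370*3/20 = 21319/178370 = pi_S4  (ok)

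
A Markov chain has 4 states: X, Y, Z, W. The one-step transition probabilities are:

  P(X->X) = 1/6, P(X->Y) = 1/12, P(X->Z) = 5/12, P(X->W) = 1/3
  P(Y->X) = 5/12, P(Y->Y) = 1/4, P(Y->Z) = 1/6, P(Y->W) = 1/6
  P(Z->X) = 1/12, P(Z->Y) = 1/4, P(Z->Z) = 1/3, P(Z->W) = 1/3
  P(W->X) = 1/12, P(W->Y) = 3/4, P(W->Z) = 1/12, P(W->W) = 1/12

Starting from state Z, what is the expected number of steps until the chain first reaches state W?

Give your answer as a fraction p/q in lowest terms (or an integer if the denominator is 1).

Let h_i = expected steps to first reach W from state i.
Boundary: h_W = 0.
First-step equations for the other states:
  h_X = 1 + 1/6*h_X + 1/12*h_Y + 5/12*h_Z + 1/3*h_W
  h_Y = 1 + 5/12*h_X + 1/4*h_Y + 1/6*h_Z + 1/6*h_W
  h_Z = 1 + 1/12*h_X + 1/4*h_Y + 1/3*h_Z + 1/3*h_W

Substituting h_W = 0 and rearranging gives the linear system (I - Q) h = 1:
  [5/6, -1/12, -5/12] . (h_X, h_Y, h_Z) = 1
  [-5/12, 3/4, -1/6] . (h_X, h_Y, h_Z) = 1
  [-1/12, -1/4, 2/3] . (h_X, h_Y, h_Z) = 1

Solving yields:
  h_X = 272/83
  h_Y = 324/83
  h_Z = 280/83

Starting state is Z, so the expected hitting time is h_Z = 280/83.

Answer: 280/83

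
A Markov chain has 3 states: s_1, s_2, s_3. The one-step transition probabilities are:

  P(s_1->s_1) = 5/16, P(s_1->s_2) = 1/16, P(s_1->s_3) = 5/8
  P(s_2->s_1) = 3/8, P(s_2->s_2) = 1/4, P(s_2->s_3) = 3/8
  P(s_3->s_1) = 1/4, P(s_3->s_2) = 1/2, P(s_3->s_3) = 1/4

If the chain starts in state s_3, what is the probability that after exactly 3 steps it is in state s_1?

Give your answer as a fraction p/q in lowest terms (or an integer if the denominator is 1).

Answer: 311/1024

Derivation:
Computing P^3 by repeated multiplication:
P^1 =
  s_1: [5/16, 1/16, 5/8]
  s_2: [3/8, 1/4, 3/8]
  s_3: [1/4, 1/2, 1/4]
P^2 =
  s_1: [71/256, 89/256, 3/8]
  s_2: [39/128, 35/128, 27/64]
  s_3: [21/64, 17/64, 13/32]
P^3 =
  s_1: [1273/4096, 1195/4096, 407/1024]
  s_2: [621/2048, 611/2048, 51/128]
  s_3: [311/1024, 297/1024, 13/32]

(P^3)[s_3 -> s_1] = 311/1024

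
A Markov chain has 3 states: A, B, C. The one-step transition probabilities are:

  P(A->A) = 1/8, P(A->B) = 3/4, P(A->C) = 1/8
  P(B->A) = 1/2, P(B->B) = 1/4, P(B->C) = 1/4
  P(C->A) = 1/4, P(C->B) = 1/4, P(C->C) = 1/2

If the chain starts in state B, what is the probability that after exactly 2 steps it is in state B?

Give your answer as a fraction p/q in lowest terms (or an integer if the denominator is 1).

Answer: 1/2

Derivation:
Computing P^2 by repeated multiplication:
P^1 =
  A: [1/8, 3/4, 1/8]
  B: [1/2, 1/4, 1/4]
  C: [1/4, 1/4, 1/2]
P^2 =
  A: [27/64, 5/16, 17/64]
  B: [1/4, 1/2, 1/4]
  C: [9/32, 3/8, 11/32]

(P^2)[B -> B] = 1/2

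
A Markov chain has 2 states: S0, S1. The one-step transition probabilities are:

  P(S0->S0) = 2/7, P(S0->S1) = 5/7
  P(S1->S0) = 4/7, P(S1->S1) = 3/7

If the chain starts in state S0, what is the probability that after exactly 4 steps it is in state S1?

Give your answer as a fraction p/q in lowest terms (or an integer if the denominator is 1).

Computing P^4 by repeated multiplication:
P^1 =
  S0: [2/7, 5/7]
  S1: [4/7, 3/7]
P^2 =
  S0: [24/49, 25/49]
  S1: [20/49, 29/49]
P^3 =
  S0: [148/343, 195/343]
  S1: [156/343, 187/343]
P^4 =
  S0: [1076/2401, 1325/2401]
  S1: [1060/2401, 1341/2401]

(P^4)[S0 -> S1] = 1325/2401

Answer: 1325/2401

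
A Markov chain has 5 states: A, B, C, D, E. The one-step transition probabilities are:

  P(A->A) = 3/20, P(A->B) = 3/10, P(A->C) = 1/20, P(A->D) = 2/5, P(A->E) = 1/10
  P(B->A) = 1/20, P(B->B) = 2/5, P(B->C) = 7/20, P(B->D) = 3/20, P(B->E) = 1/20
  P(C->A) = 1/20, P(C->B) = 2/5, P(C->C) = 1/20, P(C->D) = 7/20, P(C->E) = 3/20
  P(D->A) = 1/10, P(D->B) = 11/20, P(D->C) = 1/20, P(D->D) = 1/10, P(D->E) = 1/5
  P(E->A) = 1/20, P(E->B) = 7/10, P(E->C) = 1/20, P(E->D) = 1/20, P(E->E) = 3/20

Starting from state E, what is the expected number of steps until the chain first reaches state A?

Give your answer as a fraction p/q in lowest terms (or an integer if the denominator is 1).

Answer: 53960/3139

Derivation:
Let h_i = expected steps to first reach A from state i.
Boundary: h_A = 0.
First-step equations for the other states:
  h_B = 1 + 1/20*h_A + 2/5*h_B + 7/20*h_C + 3/20*h_D + 1/20*h_E
  h_C = 1 + 1/20*h_A + 2/5*h_B + 1/20*h_C + 7/20*h_D + 3/20*h_E
  h_D = 1 + 1/10*h_A + 11/20*h_B + 1/20*h_C + 1/10*h_D + 1/5*h_E
  h_E = 1 + 1/20*h_A + 7/10*h_B + 1/20*h_C + 1/20*h_D + 3/20*h_E

Substituting h_A = 0 and rearranging gives the linear system (I - Q) h = 1:
  [3/5, -7/20, -3/20, -1/20] . (h_B, h_C, h_D, h_E) = 1
  [-2/5, 19/20, -7/20, -3/20] . (h_B, h_C, h_D, h_E) = 1
  [-11/20, -1/20, 9/10, -1/5] . (h_B, h_C, h_D, h_E) = 1
  [-7/10, -1/20, -1/20, 17/20] . (h_B, h_C, h_D, h_E) = 1

Solving yields:
  h_B = 53580/3139
  h_C = 53240/3139
  h_D = 51180/3139
  h_E = 53960/3139

Starting state is E, so the expected hitting time is h_E = 53960/3139.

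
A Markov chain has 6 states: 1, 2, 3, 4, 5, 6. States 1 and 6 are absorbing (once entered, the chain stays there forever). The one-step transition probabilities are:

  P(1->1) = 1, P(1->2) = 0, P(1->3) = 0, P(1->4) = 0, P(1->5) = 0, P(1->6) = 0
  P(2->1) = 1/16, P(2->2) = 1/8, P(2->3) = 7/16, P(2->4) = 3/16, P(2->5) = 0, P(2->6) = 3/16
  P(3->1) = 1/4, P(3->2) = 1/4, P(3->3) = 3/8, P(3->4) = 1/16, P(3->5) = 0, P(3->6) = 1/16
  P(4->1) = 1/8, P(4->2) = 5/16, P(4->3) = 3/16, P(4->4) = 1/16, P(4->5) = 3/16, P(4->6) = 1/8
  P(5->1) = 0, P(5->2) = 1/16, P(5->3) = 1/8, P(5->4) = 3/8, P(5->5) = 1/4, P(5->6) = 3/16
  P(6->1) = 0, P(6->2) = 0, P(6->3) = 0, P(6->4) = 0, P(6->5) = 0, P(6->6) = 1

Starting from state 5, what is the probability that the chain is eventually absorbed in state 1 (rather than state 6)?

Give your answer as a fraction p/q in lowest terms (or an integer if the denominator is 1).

Answer: 6035/14721

Derivation:
Let a_i = P(absorbed in 1 | start in state i).
Boundary conditions: a_1 = 1, a_6 = 0.
For each transient state i, a_i = sum_j P(i->j) * a_j:
  a_2 = 1/16*a_1 + 1/8*a_2 + 7/16*a_3 + 3/16*a_4 + 0*a_5 + 3/16*a_6
  a_3 = 1/4*a_1 + 1/4*a_2 + 3/8*a_3 + 1/16*a_4 + 0*a_5 + 1/16*a_6
  a_4 = 1/8*a_1 + 5/16*a_2 + 3/16*a_3 + 1/16*a_4 + 3/16*a_5 + 1/8*a_6
  a_5 = 0*a_1 + 1/16*a_2 + 1/8*a_3 + 3/8*a_4 + 1/4*a_5 + 3/16*a_6

Substituting a_1 = 1 and a_6 = 0, rearrange to (I - Q) a = r where r[i] = P(i -> 1):
  [7/8, -7/16, -3/16, 0] . (a_2, a_3, a_4, a_5) = 1/16
  [-1/4, 5/8, -1/16, 0] . (a_2, a_3, a_4, a_5) = 1/4
  [-5/16, -3/16, 15/16, -3/16] . (a_2, a_3, a_4, a_5) = 1/8
  [-1/16, -1/8, -3/8, 3/4] . (a_2, a_3, a_4, a_5) = 0

Solving yields:
  a_2 = 2502/4907
  a_3 = 3217/4907
  a_4 = 362/701
  a_5 = 6035/14721

Starting state is 5, so the absorption probability is a_5 = 6035/14721.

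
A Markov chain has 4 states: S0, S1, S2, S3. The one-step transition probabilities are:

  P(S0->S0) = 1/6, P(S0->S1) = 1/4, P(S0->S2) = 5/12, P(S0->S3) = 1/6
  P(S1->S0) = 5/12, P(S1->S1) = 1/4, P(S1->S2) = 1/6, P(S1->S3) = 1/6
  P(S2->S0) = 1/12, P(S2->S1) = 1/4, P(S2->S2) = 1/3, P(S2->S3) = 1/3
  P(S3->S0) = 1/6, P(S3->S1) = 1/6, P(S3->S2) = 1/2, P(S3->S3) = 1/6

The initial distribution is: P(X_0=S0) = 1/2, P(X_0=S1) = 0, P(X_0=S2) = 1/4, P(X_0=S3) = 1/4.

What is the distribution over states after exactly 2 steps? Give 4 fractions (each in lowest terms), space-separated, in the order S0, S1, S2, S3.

Propagating the distribution step by step (d_{t+1} = d_t * P):
d_0 = (S0=1/2, S1=0, S2=1/4, S3=1/4)
  d_1[S0] = 1/2*1/6 + 0*5/12 + 1/4*1/12 + 1/4*1/6 = 7/48
  d_1[S1] = 1/2*1/4 + 0*1/4 + 1/4*1/4 + 1/4*1/6 = 11/48
  d_1[S2] = 1/2*5/12 + 0*1/6 + 1/4*1/3 + 1/4*1/2 = 5/12
  d_1[S3] = 1/2*1/6 + 0*1/6 + 1/4*1/3 + 1/4*1/6 = 5/24
d_1 = (S0=7/48, S1=11/48, S2=5/12, S3=5/24)
  d_2[S0] = 7/48*1/6 + 11/48*5/12 + 5/12*1/12 + 5/24*1/6 = 109/576
  d_2[S1] = 7/48*1/4 + 11/48*1/4 + 5/12*1/4 + 5/24*1/6 = 67/288
  d_2[S2] = 7/48*5/12 + 11/48*1/6 + 5/12*1/3 + 5/24*1/2 = 197/576
  d_2[S3] = 7/48*1/6 + 11/48*1/6 + 5/12*1/3 + 5/24*1/6 = 17/72
d_2 = (S0=109/576, S1=67/288, S2=197/576, S3=17/72)

Answer: 109/576 67/288 197/576 17/72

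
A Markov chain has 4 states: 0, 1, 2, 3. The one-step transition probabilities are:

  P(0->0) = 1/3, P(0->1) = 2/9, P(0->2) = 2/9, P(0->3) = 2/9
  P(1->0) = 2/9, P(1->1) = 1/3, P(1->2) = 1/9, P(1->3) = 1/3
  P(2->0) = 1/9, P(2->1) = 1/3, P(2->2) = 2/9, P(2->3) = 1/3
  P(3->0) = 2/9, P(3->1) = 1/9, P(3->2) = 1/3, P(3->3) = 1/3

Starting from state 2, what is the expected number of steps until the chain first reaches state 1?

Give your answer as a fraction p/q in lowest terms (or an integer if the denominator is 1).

Let h_i = expected steps to first reach 1 from state i.
Boundary: h_1 = 0.
First-step equations for the other states:
  h_0 = 1 + 1/3*h_0 + 2/9*h_1 + 2/9*h_2 + 2/9*h_3
  h_2 = 1 + 1/9*h_0 + 1/3*h_1 + 2/9*h_2 + 1/3*h_3
  h_3 = 1 + 2/9*h_0 + 1/9*h_1 + 1/3*h_2 + 1/3*h_3

Substituting h_1 = 0 and rearranging gives the linear system (I - Q) h = 1:
  [2/3, -2/9, -2/9] . (h_0, h_2, h_3) = 1
  [-1/9, 7/9, -1/3] . (h_0, h_2, h_3) = 1
  [-2/9, -1/3, 2/3] . (h_0, h_2, h_3) = 1

Solving yields:
  h_0 = 639/140
  h_2 = 144/35
  h_3 = 711/140

Starting state is 2, so the expected hitting time is h_2 = 144/35.

Answer: 144/35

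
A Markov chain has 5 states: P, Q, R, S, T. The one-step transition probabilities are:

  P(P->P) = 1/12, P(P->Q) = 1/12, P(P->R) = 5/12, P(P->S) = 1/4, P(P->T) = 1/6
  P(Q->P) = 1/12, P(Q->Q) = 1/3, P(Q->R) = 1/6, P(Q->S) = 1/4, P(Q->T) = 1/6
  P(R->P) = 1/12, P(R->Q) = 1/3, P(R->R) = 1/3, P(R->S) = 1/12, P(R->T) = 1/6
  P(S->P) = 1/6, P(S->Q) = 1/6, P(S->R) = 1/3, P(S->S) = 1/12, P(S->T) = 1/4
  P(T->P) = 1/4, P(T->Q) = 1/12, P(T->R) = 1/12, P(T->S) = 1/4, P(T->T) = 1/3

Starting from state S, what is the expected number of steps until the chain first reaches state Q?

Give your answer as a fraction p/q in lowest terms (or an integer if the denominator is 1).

Answer: 2556/467

Derivation:
Let h_i = expected steps to first reach Q from state i.
Boundary: h_Q = 0.
First-step equations for the other states:
  h_P = 1 + 1/12*h_P + 1/12*h_Q + 5/12*h_R + 1/4*h_S + 1/6*h_T
  h_R = 1 + 1/12*h_P + 1/3*h_Q + 1/3*h_R + 1/12*h_S + 1/6*h_T
  h_S = 1 + 1/6*h_P + 1/6*h_Q + 1/3*h_R + 1/12*h_S + 1/4*h_T
  h_T = 1 + 1/4*h_P + 1/12*h_Q + 1/12*h_R + 1/4*h_S + 1/3*h_T

Substituting h_Q = 0 and rearranging gives the linear system (I - Q) h = 1:
  [11/12, -5/12, -1/4, -1/6] . (h_P, h_R, h_S, h_T) = 1
  [-1/12, 2/3, -1/12, -1/6] . (h_P, h_R, h_S, h_T) = 1
  [-1/6, -1/3, 11/12, -1/4] . (h_P, h_R, h_S, h_T) = 1
  [-1/4, -1/12, -1/4, 2/3] . (h_P, h_R, h_S, h_T) = 1

Solving yields:
  h_P = 2688/467
  h_R = 2088/467
  h_S = 2556/467
  h_T = 2928/467

Starting state is S, so the expected hitting time is h_S = 2556/467.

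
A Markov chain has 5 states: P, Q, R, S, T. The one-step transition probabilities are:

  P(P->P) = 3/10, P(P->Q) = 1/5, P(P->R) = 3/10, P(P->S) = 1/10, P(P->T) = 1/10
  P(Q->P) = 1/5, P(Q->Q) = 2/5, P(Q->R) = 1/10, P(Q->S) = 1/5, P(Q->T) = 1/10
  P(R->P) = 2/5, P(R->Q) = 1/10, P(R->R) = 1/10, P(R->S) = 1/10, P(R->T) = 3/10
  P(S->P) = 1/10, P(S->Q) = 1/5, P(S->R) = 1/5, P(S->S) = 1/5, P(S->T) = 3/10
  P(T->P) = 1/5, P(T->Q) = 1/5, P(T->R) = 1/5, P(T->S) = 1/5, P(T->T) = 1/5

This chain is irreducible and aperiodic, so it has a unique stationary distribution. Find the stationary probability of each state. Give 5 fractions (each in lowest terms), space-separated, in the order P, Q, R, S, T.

The stationary distribution satisfies pi = pi * P, i.e.:
  pi_P = 3/10*pi_P + 1/5*pi_Q + 2/5*pi_R + 1/10*pi_S + 1/5*pi_T
  pi_Q = 1/5*pi_P + 2/5*pi_Q + 1/10*pi_R + 1/5*pi_S + 1/5*pi_T
  pi_R = 3/10*pi_P + 1/10*pi_Q + 1/10*pi_R + 1/5*pi_S + 1/5*pi_T
  pi_S = 1/10*pi_P + 1/5*pi_Q + 1/10*pi_R + 1/5*pi_S + 1/5*pi_T
  pi_T = 1/10*pi_P + 1/10*pi_Q + 3/10*pi_R + 3/10*pi_S + 1/5*pi_T
with normalization: pi_P + pi_Q + pi_R + pi_S + pi_T = 1.

Using the first 4 balance equations plus normalization, the linear system A*pi = b is:
  [-7/10, 1/5, 2/5, 1/10, 1/5] . pi = 0
  [1/5, -3/5, 1/10, 1/5, 1/5] . pi = 0
  [3/10, 1/10, -9/10, 1/5, 1/5] . pi = 0
  [1/10, 1/5, 1/10, -4/5, 1/5] . pi = 0
  [1, 1, 1, 1, 1] . pi = 1

Solving yields:
  pi_P = 124/505
  pi_Q = 344/1515
  pi_R = 278/1515
  pi_S = 238/1515
  pi_T = 283/1515

Verification (pi * P):
  124/505*3/10 + 344/1515*1/5 + 278/1515*2/5 + 238/1515*1/10 + 283/1515*1/5 = 124/505 = pi_P  (ok)
  124/505*1/5 + 344/1515*2/5 + 278/1515*1/10 + 238/1515*1/5 + 283/1515*1/5 = 344/1515 = pi_Q  (ok)
  124/505*3/10 + 344/1515*1/10 + 278/1515*1/10 + 238/1515*1/5 + 283/1515*1/5 = 278/1515 = pi_R  (ok)
  124/505*1/10 + 344/1515*1/5 + 278/1515*1/10 + 238/1515*1/5 + 283/1515*1/5 = 238/1515 = pi_S  (ok)
  124/505*1/10 + 344/1515*1/10 + 278/1515*3/10 + 238/1515*3/10 + 283/1515*1/5 = 283/1515 = pi_T  (ok)

Answer: 124/505 344/1515 278/1515 238/1515 283/1515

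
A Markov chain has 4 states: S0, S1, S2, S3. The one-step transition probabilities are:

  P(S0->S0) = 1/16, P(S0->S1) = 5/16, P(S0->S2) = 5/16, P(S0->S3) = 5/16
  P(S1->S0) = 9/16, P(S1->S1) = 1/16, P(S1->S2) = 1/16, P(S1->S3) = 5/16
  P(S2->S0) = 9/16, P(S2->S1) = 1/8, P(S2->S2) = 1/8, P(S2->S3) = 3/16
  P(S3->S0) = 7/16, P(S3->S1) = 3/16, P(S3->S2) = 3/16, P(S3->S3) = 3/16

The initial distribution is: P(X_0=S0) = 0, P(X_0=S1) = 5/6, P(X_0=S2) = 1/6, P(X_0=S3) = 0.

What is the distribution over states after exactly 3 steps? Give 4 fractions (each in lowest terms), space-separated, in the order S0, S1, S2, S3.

Propagating the distribution step by step (d_{t+1} = d_t * P):
d_0 = (S0=0, S1=5/6, S2=1/6, S3=0)
  d_1[S0] = 0*1/16 + 5/6*9/16 + 1/6*9/16 + 0*7/16 = 9/16
  d_1[S1] = 0*5/16 + 5/6*1/16 + 1/6*1/8 + 0*3/16 = 7/96
  d_1[S2] = 0*5/16 + 5/6*1/16 + 1/6*1/8 + 0*3/16 = 7/96
  d_1[S3] = 0*5/16 + 5/6*5/16 + 1/6*3/16 + 0*3/16 = 7/24
d_1 = (S0=9/16, S1=7/96, S2=7/96, S3=7/24)
  d_2[S0] = 9/16*1/16 + 7/96*9/16 + 7/96*9/16 + 7/24*7/16 = 47/192
  d_2[S1] = 9/16*5/16 + 7/96*1/16 + 7/96*1/8 + 7/24*3/16 = 125/512
  d_2[S2] = 9/16*5/16 + 7/96*1/16 + 7/96*1/8 + 7/24*3/16 = 125/512
  d_2[S3] = 9/16*5/16 + 7/96*5/16 + 7/96*3/16 + 7/24*3/16 = 205/768
d_2 = (S0=47/192, S1=125/512, S2=125/512, S3=205/768)
  d_3[S0] = 47/192*1/16 + 125/512*9/16 + 125/512*9/16 + 205/768*7/16 = 833/2048
  d_3[S1] = 47/192*5/16 + 125/512*1/16 + 125/512*1/8 + 205/768*3/16 = 4235/24576
  d_3[S2] = 47/192*5/16 + 125/512*1/16 + 125/512*1/8 + 205/768*3/16 = 4235/24576
  d_3[S3] = 47/192*5/16 + 125/512*5/16 + 125/512*3/16 + 205/768*3/16 = 3055/12288
d_3 = (S0=833/2048, S1=4235/24576, S2=4235/24576, S3=3055/12288)

Answer: 833/2048 4235/24576 4235/24576 3055/12288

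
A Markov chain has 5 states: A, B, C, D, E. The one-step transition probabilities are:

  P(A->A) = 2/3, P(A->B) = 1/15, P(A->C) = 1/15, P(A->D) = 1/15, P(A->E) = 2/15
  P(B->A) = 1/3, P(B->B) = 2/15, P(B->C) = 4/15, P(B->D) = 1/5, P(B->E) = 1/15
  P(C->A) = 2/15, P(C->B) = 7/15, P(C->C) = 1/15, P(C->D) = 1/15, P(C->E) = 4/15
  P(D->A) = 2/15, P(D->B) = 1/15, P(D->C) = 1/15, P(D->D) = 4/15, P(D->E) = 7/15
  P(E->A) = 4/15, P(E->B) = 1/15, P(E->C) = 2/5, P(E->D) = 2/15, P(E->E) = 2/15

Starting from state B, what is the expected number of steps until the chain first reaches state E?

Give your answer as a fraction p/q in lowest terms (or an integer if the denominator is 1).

Answer: 5655/989

Derivation:
Let h_i = expected steps to first reach E from state i.
Boundary: h_E = 0.
First-step equations for the other states:
  h_A = 1 + 2/3*h_A + 1/15*h_B + 1/15*h_C + 1/15*h_D + 2/15*h_E
  h_B = 1 + 1/3*h_A + 2/15*h_B + 4/15*h_C + 1/5*h_D + 1/15*h_E
  h_C = 1 + 2/15*h_A + 7/15*h_B + 1/15*h_C + 1/15*h_D + 4/15*h_E
  h_D = 1 + 2/15*h_A + 1/15*h_B + 1/15*h_C + 4/15*h_D + 7/15*h_E

Substituting h_E = 0 and rearranging gives the linear system (I - Q) h = 1:
  [1/3, -1/15, -1/15, -1/15] . (h_A, h_B, h_C, h_D) = 1
  [-1/3, 13/15, -4/15, -1/5] . (h_A, h_B, h_C, h_D) = 1
  [-2/15, -7/15, 14/15, -1/15] . (h_A, h_B, h_C, h_D) = 1
  [-2/15, -1/15, -1/15, 11/15] . (h_A, h_B, h_C, h_D) = 1

Solving yields:
  h_A = 5760/989
  h_B = 5655/989
  h_C = 4950/989
  h_D = 3360/989

Starting state is B, so the expected hitting time is h_B = 5655/989.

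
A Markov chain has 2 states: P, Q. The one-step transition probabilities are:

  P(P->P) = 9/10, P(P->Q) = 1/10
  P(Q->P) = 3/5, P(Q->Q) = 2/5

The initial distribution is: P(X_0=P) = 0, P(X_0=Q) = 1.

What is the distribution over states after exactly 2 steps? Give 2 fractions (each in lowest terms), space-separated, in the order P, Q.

Answer: 39/50 11/50

Derivation:
Propagating the distribution step by step (d_{t+1} = d_t * P):
d_0 = (P=0, Q=1)
  d_1[P] = 0*9/10 + 1*3/5 = 3/5
  d_1[Q] = 0*1/10 + 1*2/5 = 2/5
d_1 = (P=3/5, Q=2/5)
  d_2[P] = 3/5*9/10 + 2/5*3/5 = 39/50
  d_2[Q] = 3/5*1/10 + 2/5*2/5 = 11/50
d_2 = (P=39/50, Q=11/50)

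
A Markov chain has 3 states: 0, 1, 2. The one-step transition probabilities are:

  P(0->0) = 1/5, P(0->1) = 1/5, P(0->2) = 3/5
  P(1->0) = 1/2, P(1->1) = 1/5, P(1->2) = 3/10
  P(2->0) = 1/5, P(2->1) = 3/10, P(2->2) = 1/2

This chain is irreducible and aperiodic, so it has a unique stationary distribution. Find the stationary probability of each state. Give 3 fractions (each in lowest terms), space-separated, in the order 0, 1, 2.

The stationary distribution satisfies pi = pi * P, i.e.:
  pi_0 = 1/5*pi_0 + 1/2*pi_1 + 1/5*pi_2
  pi_1 = 1/5*pi_0 + 1/5*pi_1 + 3/10*pi_2
  pi_2 = 3/5*pi_0 + 3/10*pi_1 + 1/2*pi_2
with normalization: pi_0 + pi_1 + pi_2 = 1.

Using the first 2 balance equations plus normalization, the linear system A*pi = b is:
  [-4/5, 1/2, 1/5] . pi = 0
  [1/5, -4/5, 3/10] . pi = 0
  [1, 1, 1] . pi = 1

Solving yields:
  pi_0 = 31/113
  pi_1 = 28/113
  pi_2 = 54/113

Verification (pi * P):
  31/113*1/5 + 28/113*1/2 + 54/113*1/5 = 31/113 = pi_0  (ok)
  31/113*1/5 + 28/113*1/5 + 54/113*3/10 = 28/113 = pi_1  (ok)
  31/113*3/5 + 28/113*3/10 + 54/113*1/2 = 54/113 = pi_2  (ok)

Answer: 31/113 28/113 54/113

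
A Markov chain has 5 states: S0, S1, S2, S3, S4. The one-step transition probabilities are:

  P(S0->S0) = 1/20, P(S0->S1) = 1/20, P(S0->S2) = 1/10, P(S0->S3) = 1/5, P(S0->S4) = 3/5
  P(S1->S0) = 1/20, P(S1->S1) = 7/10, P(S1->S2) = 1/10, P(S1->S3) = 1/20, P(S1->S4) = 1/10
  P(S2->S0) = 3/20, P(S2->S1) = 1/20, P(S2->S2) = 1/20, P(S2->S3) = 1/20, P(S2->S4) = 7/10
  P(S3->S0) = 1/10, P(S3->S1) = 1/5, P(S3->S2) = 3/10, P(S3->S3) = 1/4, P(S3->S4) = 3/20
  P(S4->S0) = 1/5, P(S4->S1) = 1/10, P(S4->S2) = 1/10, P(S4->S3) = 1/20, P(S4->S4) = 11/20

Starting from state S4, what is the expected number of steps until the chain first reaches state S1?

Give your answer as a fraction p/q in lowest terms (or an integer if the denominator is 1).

Let h_i = expected steps to first reach S1 from state i.
Boundary: h_S1 = 0.
First-step equations for the other states:
  h_S0 = 1 + 1/20*h_S0 + 1/20*h_S1 + 1/10*h_S2 + 1/5*h_S3 + 3/5*h_S4
  h_S2 = 1 + 3/20*h_S0 + 1/20*h_S1 + 1/20*h_S2 + 1/20*h_S3 + 7/10*h_S4
  h_S3 = 1 + 1/10*h_S0 + 1/5*h_S1 + 3/10*h_S2 + 1/4*h_S3 + 3/20*h_S4
  h_S4 = 1 + 1/5*h_S0 + 1/10*h_S1 + 1/10*h_S2 + 1/20*h_S3 + 11/20*h_S4

Substituting h_S1 = 0 and rearranging gives the linear system (I - Q) h = 1:
  [19/20, -1/10, -1/5, -3/5] . (h_S0, h_S2, h_S3, h_S4) = 1
  [-3/20, 19/20, -1/20, -7/10] . (h_S0, h_S2, h_S3, h_S4) = 1
  [-1/10, -3/10, 3/4, -3/20] . (h_S0, h_S2, h_S3, h_S4) = 1
  [-1/5, -1/10, -1/20, 9/20] . (h_S0, h_S2, h_S3, h_S4) = 1

Solving yields:
  h_S0 = 13480/1253
  h_S2 = 41150/3759
  h_S3 = 34730/3759
  h_S4 = 13110/1253

Starting state is S4, so the expected hitting time is h_S4 = 13110/1253.

Answer: 13110/1253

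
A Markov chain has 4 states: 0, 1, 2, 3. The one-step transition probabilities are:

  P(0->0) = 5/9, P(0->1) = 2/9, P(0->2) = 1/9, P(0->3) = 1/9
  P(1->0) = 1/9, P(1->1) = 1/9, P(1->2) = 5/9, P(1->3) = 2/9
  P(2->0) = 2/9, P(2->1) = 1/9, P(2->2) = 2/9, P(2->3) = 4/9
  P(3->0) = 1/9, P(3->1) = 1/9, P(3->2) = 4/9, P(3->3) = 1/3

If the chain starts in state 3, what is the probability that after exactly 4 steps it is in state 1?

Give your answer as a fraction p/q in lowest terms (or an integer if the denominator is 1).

Computing P^4 by repeated multiplication:
P^1 =
  0: [5/9, 2/9, 1/9, 1/9]
  1: [1/9, 1/9, 5/9, 2/9]
  2: [2/9, 1/9, 2/9, 4/9]
  3: [1/9, 1/9, 4/9, 1/3]
P^2 =
  0: [10/27, 14/81, 7/27, 16/81]
  1: [2/9, 10/81, 8/27, 29/81]
  2: [19/81, 11/81, 1/3, 8/27]
  3: [17/81, 10/81, 26/81, 28/81]
P^3 =
  0: [74/243, 37/243, 206/729, 190/729]
  1: [59/243, 11/81, 232/729, 221/729]
  2: [184/729, 100/729, 224/729, 221/729]
  3: [175/729, 98/729, 77/243, 25/81]
P^4 =
  0: [1823/6561, 317/2187, 1949/6561, 1838/6561]
  1: [1669/6561, 302/2187, 2020/6561, 1966/6561]
  2: [563/2187, 913/6561, 224/729, 1943/6561]
  3: [1660/6561, 904/6561, 2027/6561, 1970/6561]

(P^4)[3 -> 1] = 904/6561

Answer: 904/6561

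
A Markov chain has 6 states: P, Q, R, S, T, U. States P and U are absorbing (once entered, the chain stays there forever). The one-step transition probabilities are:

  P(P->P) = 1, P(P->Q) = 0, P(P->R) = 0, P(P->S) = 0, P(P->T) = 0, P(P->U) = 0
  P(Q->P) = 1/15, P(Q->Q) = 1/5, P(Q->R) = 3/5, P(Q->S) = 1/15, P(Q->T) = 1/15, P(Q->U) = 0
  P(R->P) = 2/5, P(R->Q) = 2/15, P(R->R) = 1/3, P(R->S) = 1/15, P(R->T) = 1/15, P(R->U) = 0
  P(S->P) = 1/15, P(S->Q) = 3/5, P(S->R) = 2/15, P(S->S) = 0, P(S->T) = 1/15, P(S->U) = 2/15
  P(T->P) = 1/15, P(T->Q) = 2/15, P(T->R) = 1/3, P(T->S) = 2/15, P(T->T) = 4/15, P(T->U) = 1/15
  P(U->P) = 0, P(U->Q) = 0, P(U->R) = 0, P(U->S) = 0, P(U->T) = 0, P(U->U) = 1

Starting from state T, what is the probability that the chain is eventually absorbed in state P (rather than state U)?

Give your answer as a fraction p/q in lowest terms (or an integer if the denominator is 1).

Let a_i = P(absorbed in P | start in state i).
Boundary conditions: a_P = 1, a_U = 0.
For each transient state i, a_i = sum_j P(i->j) * a_j:
  a_Q = 1/15*a_P + 1/5*a_Q + 3/5*a_R + 1/15*a_S + 1/15*a_T + 0*a_U
  a_R = 2/5*a_P + 2/15*a_Q + 1/3*a_R + 1/15*a_S + 1/15*a_T + 0*a_U
  a_S = 1/15*a_P + 3/5*a_Q + 2/15*a_R + 0*a_S + 1/15*a_T + 2/15*a_U
  a_T = 1/15*a_P + 2/15*a_Q + 1/3*a_R + 2/15*a_S + 4/15*a_T + 1/15*a_U

Substituting a_P = 1 and a_U = 0, rearrange to (I - Q) a = r where r[i] = P(i -> P):
  [4/5, -3/5, -1/15, -1/15] . (a_Q, a_R, a_S, a_T) = 1/15
  [-2/15, 2/3, -1/15, -1/15] . (a_Q, a_R, a_S, a_T) = 2/5
  [-3/5, -2/15, 1, -1/15] . (a_Q, a_R, a_S, a_T) = 1/15
  [-2/15, -1/3, -2/15, 11/15] . (a_Q, a_R, a_S, a_T) = 1/15

Solving yields:
  a_Q = 11513/12311
  a_R = 11723/12311
  a_S = 9982/12311
  a_T = 10356/12311

Starting state is T, so the absorption probability is a_T = 10356/12311.

Answer: 10356/12311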